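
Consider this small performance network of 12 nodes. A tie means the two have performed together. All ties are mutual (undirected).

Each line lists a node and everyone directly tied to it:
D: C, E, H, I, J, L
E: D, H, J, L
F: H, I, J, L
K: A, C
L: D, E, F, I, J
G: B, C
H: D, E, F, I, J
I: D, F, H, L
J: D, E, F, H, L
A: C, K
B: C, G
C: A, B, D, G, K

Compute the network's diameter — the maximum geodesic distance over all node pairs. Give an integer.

Eccentricity of each node (its greatest distance to any other): A:4, B:4, C:3, D:2, E:3, F:4, G:4, H:3, I:3, J:3, K:4, L:3.
The maximum eccentricity is 4, realized for instance by the pair F–G via F – H – D – C – G. So the diameter is 4.

4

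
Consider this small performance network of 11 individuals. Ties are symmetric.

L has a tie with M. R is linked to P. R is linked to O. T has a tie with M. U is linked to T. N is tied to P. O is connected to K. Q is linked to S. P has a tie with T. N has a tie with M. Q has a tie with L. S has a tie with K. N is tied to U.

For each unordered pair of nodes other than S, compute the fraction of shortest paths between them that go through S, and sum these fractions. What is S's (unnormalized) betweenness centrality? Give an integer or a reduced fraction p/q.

6

Pairs whose geodesics pass through S — O–Q: 1; O–L: 1; K–Q: 1; K–L: 1; K–M: 1; Q–R: 1.
All other pairs contribute 0.
Summing the contributions gives betweenness(S) = 6.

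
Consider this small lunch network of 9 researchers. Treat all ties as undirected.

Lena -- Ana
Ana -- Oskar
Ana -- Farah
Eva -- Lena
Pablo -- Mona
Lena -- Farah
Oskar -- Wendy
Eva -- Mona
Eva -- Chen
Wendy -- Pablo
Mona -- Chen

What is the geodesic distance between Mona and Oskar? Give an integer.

One shortest route is Mona – Pablo – Wendy – Oskar, which uses 3 edges, and at distance 2 from Mona we only reach {Lena, Wendy}, which does not include Oskar. So d(Mona,Oskar) = 3.

3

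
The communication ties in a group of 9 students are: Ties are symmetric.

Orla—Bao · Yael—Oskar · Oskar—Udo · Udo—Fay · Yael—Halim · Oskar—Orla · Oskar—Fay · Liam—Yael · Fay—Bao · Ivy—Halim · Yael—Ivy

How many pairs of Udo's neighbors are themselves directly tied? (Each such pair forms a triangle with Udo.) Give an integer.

Udo's neighbors: Fay and Oskar.
Neighbor pairs that are themselves tied: Udo–Fay–Oskar. Each forms one triangle with Udo, for 1 in total.

1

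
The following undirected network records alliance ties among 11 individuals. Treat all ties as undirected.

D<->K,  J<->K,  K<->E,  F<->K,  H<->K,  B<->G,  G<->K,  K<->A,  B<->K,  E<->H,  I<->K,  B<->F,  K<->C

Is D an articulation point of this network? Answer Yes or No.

Even without D, every remaining node can still reach every other (the residual graph is connected), so D is not a cut vertex.

No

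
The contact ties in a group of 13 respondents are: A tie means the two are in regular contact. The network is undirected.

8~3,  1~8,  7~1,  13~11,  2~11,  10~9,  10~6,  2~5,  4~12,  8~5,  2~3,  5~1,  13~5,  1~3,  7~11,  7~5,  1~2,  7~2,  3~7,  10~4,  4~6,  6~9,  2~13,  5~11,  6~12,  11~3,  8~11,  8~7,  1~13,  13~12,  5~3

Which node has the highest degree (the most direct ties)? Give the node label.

5

Degrees — 1:6, 2:6, 3:6, 4:3, 5:7, 6:4, 7:6, 8:5, 9:2, 10:3, 11:6, 12:3, 13:5.
The maximum is 7, attained only by 5.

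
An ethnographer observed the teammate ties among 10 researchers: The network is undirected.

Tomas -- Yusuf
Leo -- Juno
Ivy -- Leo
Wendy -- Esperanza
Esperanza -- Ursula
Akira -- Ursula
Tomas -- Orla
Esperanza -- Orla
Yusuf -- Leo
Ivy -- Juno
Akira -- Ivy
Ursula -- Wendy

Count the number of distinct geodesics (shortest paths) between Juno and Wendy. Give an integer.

The shortest distance is 4, and the only length-4 path is Juno–Ivy–Akira–Ursula–Wendy. So there is exactly 1 shortest path.

1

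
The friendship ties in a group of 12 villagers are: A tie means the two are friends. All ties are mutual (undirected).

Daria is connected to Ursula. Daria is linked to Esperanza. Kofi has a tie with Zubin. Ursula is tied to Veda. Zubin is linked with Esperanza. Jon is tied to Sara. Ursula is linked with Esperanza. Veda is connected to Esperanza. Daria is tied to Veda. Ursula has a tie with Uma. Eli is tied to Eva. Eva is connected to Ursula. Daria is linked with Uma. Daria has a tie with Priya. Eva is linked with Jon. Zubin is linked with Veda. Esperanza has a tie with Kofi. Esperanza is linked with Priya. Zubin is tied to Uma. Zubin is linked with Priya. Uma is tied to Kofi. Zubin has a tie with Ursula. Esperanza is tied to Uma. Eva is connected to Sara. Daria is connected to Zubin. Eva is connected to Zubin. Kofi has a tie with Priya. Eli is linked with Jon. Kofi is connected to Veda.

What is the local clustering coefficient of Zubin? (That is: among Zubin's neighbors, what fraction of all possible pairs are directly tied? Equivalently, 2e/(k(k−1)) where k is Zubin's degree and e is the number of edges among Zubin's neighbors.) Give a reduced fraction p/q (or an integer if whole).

4/7

Zubin's neighbors: Daria, Esperanza, Eva, Kofi, Priya, Uma, Ursula, and Veda (k = 8).
Possible neighbor pairs: C(8,2) = 28. Edges among them: Daria–Esperanza, Daria–Priya, Daria–Uma, Daria–Ursula, Daria–Veda, Esperanza–Kofi, Esperanza–Priya, Esperanza–Uma, Esperanza–Ursula, Esperanza–Veda, Eva–Ursula, Kofi–Priya, Kofi–Uma, Kofi–Veda, Uma–Ursula, Ursula–Veda → e = 16.
Clustering(Zubin) = 16/28 = 4/7.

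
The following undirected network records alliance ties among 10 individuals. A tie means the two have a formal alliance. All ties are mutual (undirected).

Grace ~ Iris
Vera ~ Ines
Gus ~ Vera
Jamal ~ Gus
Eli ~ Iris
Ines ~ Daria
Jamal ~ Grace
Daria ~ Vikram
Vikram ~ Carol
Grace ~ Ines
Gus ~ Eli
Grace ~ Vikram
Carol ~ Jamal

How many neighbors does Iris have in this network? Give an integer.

2

Iris is directly tied to Eli and Grace. That is 2 neighbors, so the degree of Iris is 2.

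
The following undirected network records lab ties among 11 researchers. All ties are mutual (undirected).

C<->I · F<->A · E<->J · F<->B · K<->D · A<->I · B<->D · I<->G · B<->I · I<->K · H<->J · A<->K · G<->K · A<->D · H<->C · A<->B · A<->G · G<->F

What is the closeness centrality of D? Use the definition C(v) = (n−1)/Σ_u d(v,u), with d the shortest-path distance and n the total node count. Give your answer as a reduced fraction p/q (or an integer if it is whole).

Distances from D: A:1, B:1, C:3, E:6, F:2, G:2, H:4, I:2, J:5, K:1. Sum = 27.
n = 11, so closeness = 10/27.

10/27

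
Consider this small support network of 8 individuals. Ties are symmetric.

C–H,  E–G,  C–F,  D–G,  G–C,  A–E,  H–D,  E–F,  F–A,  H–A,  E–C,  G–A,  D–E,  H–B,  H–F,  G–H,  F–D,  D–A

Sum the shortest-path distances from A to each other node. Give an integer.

9

Distances from A: B:2, C:2, D:1, E:1, F:1, G:1, H:1.
Sum = 2 + 2 + 1 + 1 + 1 + 1 + 1 = 9.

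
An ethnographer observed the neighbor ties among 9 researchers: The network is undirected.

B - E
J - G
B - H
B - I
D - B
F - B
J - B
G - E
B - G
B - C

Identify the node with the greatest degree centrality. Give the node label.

B

Degrees — B:8, C:1, D:1, E:2, F:1, G:3, H:1, I:1, J:2.
The maximum is 8, attained only by B.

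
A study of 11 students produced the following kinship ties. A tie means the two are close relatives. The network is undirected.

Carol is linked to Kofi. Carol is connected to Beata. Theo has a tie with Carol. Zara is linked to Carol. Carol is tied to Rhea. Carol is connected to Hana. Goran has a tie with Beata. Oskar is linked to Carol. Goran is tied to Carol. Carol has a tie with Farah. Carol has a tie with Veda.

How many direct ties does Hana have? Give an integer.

Hana is directly tied to Carol. That is 1 neighbor, so the degree of Hana is 1.

1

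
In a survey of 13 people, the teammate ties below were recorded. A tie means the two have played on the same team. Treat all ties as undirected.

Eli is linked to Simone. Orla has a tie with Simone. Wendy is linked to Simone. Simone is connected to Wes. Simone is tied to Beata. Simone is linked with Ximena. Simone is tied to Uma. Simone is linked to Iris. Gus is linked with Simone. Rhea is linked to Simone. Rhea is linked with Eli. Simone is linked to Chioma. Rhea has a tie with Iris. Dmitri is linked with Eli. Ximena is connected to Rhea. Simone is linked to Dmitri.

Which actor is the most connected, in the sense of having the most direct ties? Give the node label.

Degrees — Beata:1, Chioma:1, Dmitri:2, Eli:3, Gus:1, Iris:2, Orla:1, Rhea:4, Simone:12, Uma:1, Wendy:1, Wes:1, Ximena:2.
The maximum is 12, attained only by Simone.

Simone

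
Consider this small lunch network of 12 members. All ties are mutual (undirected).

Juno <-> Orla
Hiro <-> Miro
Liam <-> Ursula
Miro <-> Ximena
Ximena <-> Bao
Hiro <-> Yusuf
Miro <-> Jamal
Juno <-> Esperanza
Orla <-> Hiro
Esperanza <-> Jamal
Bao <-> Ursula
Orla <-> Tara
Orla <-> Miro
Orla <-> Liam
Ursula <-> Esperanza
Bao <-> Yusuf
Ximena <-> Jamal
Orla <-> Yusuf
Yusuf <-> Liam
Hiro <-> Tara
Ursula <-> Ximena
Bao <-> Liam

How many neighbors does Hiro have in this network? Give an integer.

4

Hiro is directly tied to Miro, Orla, Tara, and Yusuf. That is 4 neighbors, so the degree of Hiro is 4.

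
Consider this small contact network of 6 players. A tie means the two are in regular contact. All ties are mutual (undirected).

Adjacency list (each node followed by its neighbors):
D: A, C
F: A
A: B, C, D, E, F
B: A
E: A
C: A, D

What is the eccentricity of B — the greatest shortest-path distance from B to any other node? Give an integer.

Distances from B: A:1, C:2, D:2, E:2, F:2.
The largest is 2 (to F, D, C, and E), so the eccentricity of B is 2.

2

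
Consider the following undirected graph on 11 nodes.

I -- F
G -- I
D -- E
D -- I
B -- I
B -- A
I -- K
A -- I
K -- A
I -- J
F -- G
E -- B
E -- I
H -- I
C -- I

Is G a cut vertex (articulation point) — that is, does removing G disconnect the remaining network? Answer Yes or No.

No

Even without G, every remaining node can still reach every other (the residual graph is connected), so G is not a cut vertex.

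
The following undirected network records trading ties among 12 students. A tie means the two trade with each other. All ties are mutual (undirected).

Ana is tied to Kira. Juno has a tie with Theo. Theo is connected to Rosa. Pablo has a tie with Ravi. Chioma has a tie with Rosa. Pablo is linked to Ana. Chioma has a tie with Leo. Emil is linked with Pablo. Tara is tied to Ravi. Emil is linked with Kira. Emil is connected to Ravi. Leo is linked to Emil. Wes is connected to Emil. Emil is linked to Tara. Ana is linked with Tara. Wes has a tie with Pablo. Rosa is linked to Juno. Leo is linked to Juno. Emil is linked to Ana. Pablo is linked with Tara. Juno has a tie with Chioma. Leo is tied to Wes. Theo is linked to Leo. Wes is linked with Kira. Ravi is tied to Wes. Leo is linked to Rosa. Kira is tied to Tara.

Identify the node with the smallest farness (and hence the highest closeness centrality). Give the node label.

Farness (sum of distances to all others) for each node — Ana:22, Chioma:24, Emil:15, Juno:23, Kira:22, Leo:16, Pablo:21, Ravi:22, Rosa:23, Tara:21, Theo:24, Wes:17.
The smallest farness is 15, for Emil, so Emil has the highest closeness.

Emil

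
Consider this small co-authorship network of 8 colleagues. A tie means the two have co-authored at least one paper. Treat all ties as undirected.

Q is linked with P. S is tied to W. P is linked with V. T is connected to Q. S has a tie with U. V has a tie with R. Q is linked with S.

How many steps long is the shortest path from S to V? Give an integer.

One shortest route is S – Q – P – V, which uses 3 edges, and at distance 2 from S we only reach {P, T}, which does not include V. So d(S,V) = 3.

3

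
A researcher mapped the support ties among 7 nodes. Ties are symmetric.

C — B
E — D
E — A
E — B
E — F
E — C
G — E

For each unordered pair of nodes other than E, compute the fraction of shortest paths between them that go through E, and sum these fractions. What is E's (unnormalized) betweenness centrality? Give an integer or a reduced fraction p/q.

Pairs whose geodesics pass through E — G–A: 1; G–C: 1; G–D: 1; G–F: 1; G–B: 1; A–C: 1; A–D: 1; A–F: 1; A–B: 1; C–D: 1; C–F: 1; D–F: 1; D–B: 1; F–B: 1.
All other pairs contribute 0.
Summing the contributions gives betweenness(E) = 14.

14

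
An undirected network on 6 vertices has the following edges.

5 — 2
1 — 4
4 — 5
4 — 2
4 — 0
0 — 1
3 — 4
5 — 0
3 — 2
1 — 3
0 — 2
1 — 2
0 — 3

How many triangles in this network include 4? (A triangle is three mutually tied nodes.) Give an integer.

4's neighbors: 0, 1, 2, 3, and 5.
Neighbor pairs that are themselves tied: 4–0–1; 4–0–2; 4–0–3; 4–0–5; 4–1–2; 4–1–3; 4–2–3; 4–2–5. Each forms one triangle with 4, for 8 in total.

8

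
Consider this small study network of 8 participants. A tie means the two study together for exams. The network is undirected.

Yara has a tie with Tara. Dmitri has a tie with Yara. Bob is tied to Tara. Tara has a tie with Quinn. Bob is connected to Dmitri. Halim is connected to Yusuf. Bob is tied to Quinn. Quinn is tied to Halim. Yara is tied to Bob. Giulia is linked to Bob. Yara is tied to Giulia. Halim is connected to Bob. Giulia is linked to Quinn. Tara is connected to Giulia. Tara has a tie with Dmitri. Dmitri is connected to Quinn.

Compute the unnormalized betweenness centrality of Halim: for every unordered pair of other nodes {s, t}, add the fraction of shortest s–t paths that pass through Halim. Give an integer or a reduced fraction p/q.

6

Pairs whose geodesics pass through Halim — Yusuf–Giulia: 2/2; Yusuf–Bob: 1; Yusuf–Quinn: 1; Yusuf–Yara: 1; Yusuf–Tara: 2/2; Yusuf–Dmitri: 2/2.
All other pairs contribute 0.
Summing the contributions gives betweenness(Halim) = 6.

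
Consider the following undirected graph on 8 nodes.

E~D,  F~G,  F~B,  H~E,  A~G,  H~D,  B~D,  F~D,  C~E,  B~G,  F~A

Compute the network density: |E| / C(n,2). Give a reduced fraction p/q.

11/28

There are 11 edges and 8 nodes, so the maximum possible is C(8,2) = 28.
Density = 11/28.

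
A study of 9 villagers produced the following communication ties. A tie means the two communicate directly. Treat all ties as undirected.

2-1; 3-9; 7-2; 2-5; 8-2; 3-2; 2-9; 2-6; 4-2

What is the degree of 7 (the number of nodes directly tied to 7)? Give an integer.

1

7 is directly tied to 2. That is 1 neighbor, so the degree of 7 is 1.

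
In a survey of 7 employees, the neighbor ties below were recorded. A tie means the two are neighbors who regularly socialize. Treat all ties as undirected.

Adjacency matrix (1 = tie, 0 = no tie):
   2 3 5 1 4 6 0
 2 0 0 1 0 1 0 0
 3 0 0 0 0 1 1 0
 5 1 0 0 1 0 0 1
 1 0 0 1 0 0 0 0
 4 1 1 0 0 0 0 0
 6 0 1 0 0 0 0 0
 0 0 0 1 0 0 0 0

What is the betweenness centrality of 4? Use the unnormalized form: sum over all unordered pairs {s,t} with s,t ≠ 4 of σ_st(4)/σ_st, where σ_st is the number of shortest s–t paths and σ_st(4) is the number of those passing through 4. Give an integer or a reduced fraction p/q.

8

Pairs whose geodesics pass through 4 — 2–3: 1; 2–6: 1; 3–5: 1; 3–1: 1; 3–0: 1; 5–6: 1; 1–6: 1; 6–0: 1.
All other pairs contribute 0.
Summing the contributions gives betweenness(4) = 8.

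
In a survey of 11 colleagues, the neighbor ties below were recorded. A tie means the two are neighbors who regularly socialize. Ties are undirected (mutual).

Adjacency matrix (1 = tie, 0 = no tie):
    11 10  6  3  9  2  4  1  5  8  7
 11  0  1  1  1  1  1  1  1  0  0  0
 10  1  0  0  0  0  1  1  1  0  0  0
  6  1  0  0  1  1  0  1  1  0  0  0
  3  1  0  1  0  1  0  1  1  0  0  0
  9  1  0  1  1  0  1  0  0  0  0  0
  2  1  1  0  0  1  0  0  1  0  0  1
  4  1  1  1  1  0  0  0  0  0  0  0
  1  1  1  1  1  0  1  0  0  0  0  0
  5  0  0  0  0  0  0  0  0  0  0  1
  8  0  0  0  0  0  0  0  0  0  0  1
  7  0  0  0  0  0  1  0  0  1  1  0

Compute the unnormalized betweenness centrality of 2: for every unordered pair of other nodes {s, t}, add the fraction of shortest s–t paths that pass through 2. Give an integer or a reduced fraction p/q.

87/4

Pairs whose geodesics pass through 2 — 11–5: 1; 11–8: 1; 11–7: 1; 10–9: 1/2; 10–5: 1; 10–8: 1; 10–7: 1; 6–5: 3/3; 6–8: 3/3; 6–7: 3/3; 3–5: 3/3; 3–8: 3/3; 3–7: 3/3; 9–1: 1/4 … (+9 more pairs).
All other pairs contribute 0.
Summing the contributions gives betweenness(2) = 87/4.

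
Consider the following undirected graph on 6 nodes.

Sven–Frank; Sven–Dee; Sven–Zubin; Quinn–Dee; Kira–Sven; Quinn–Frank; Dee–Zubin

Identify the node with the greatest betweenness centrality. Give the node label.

Unnormalized betweenness of each node: Dee:2, Frank:1, Kira:0, Quinn:1/2, Sven:11/2, Zubin:0.
Sven has the largest value, 11/2, making it the main broker — the node through which the most shortest paths run.

Sven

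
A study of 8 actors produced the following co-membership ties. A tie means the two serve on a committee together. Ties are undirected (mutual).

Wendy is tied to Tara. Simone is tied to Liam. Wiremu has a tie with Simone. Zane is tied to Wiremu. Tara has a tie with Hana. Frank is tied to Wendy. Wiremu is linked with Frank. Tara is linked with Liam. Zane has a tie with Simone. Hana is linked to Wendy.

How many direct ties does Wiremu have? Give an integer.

Wiremu is directly tied to Frank, Simone, and Zane. That is 3 neighbors, so the degree of Wiremu is 3.

3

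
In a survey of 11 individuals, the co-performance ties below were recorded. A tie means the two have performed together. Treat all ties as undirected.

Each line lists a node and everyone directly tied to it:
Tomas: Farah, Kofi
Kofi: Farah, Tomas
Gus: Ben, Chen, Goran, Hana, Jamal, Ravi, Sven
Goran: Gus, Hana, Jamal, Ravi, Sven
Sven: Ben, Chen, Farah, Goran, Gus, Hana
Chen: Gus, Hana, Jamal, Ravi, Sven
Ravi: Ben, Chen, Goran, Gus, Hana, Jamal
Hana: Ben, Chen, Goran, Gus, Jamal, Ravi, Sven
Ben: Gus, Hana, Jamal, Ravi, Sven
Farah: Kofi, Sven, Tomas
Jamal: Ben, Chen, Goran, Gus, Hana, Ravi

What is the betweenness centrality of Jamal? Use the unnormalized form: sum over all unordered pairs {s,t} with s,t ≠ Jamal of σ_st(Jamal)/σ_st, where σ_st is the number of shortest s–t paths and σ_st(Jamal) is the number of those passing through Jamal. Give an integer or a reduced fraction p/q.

Pairs whose geodesics pass through Jamal — Chen–Ben: 1/5; Chen–Goran: 1/5; Ben–Goran: 1/5.
All other pairs contribute 0.
Summing the contributions gives betweenness(Jamal) = 3/5.

3/5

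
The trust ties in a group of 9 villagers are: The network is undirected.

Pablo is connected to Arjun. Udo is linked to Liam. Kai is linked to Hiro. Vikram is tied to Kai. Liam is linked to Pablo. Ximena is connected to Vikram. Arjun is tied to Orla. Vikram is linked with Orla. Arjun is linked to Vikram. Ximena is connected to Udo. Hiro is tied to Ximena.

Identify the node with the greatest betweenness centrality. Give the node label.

Unnormalized betweenness of each node: Arjun:6, Hiro:4/3, Kai:11/6, Liam:7/3, Orla:0, Pablo:10/3, Udo:4, Vikram:34/3, Ximena:53/6.
Vikram has the largest value, 34/3, making it the main broker — the node through which the most shortest paths run.

Vikram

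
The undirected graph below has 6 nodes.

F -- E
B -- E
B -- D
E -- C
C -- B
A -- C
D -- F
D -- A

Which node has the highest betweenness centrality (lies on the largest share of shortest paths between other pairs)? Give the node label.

Unnormalized betweenness of each node: A:1/2, B:1, C:3/2, D:2, E:3/2, F:1/2.
D has the largest value, 2, making it the main broker — the node through which the most shortest paths run.

D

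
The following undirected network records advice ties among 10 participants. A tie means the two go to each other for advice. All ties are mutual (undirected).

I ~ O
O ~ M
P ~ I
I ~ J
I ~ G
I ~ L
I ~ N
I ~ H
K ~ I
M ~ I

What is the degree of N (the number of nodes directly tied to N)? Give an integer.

N is directly tied to I. That is 1 neighbor, so the degree of N is 1.

1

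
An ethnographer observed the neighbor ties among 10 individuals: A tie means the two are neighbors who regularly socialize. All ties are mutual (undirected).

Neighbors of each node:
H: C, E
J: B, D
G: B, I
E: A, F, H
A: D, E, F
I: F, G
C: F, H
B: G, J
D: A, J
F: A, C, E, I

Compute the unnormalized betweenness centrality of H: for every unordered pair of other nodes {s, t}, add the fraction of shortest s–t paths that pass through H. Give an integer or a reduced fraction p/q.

1/2

Pairs whose geodesics pass through H — E–C: 1/2.
All other pairs contribute 0.
Summing the contributions gives betweenness(H) = 1/2.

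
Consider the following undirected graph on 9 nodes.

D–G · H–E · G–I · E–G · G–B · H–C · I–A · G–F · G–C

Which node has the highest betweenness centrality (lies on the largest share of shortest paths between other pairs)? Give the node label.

Unnormalized betweenness of each node: A:0, B:0, C:3, D:0, E:3, F:0, G:49/2, H:1/2, I:7.
G has the largest value, 49/2, making it the main broker — the node through which the most shortest paths run.

G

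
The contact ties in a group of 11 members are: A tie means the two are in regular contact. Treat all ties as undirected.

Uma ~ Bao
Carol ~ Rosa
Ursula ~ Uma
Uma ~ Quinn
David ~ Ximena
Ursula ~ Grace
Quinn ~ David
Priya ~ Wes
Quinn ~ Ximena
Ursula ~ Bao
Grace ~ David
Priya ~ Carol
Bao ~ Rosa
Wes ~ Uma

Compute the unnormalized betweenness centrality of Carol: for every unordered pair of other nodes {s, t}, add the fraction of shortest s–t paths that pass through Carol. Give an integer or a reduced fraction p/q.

2

Pairs whose geodesics pass through Carol — Wes–Rosa: 1/2; Priya–Rosa: 1; Priya–Bao: 1/2.
All other pairs contribute 0.
Summing the contributions gives betweenness(Carol) = 2.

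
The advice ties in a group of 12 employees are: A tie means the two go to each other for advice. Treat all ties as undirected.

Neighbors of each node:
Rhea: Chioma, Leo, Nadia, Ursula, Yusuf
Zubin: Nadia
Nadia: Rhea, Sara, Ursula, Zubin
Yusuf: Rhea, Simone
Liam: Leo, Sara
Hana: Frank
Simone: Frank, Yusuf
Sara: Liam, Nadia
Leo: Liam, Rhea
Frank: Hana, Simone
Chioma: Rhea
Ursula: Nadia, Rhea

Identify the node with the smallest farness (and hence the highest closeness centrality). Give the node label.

Farness (sum of distances to all others) for each node — Chioma:30, Frank:38, Hana:48, Leo:27, Liam:33, Nadia:24, Rhea:20, Sara:31, Simone:30, Ursula:27, Yusuf:24, Zubin:34.
The smallest farness is 20, for Rhea, so Rhea has the highest closeness.

Rhea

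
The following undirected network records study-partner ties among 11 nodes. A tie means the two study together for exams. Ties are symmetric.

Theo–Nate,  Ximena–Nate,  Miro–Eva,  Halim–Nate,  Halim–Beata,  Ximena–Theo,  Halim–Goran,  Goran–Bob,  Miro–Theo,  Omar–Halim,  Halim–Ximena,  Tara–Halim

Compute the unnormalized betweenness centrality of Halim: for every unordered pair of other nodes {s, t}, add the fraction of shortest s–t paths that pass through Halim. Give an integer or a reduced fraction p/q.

Pairs whose geodesics pass through Halim — Ximena–Goran: 1; Ximena–Beata: 1; Ximena–Omar: 1; Ximena–Tara: 1; Ximena–Bob: 1; Goran–Beata: 1; Goran–Eva: 2/2; Goran–Theo: 2/2; Goran–Miro: 2/2; Goran–Omar: 1; Goran–Nate: 1; Goran–Tara: 1; Beata–Eva: 2/2; Beata–Theo: 2/2 … (+20 more pairs).
All other pairs contribute 0.
Summing the contributions gives betweenness(Halim) = 34.

34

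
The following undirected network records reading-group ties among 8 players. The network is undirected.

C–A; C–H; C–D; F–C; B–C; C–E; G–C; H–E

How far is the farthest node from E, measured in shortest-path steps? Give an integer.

2

Distances from E: A:2, B:2, C:1, D:2, F:2, G:2, H:1.
The largest is 2 (to D, F, B, A, and G), so the eccentricity of E is 2.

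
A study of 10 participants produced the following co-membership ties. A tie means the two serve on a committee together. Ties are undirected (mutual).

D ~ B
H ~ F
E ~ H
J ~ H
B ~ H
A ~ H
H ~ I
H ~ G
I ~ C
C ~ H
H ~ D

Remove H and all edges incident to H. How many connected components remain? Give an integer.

Without H, the remaining ties split the others into: {B, D}; {C, I}; {A}; {J}; {E}; {G}; {F}.
That's 7 separate components.

7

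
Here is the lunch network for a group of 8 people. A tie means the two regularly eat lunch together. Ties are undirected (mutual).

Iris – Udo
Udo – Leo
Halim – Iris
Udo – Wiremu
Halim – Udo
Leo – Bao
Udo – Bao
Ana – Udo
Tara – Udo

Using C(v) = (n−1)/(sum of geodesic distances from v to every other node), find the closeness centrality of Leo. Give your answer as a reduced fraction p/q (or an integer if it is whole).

Distances from Leo: Ana:2, Bao:1, Halim:2, Iris:2, Tara:2, Udo:1, Wiremu:2. Sum = 12.
n = 8, so closeness = 7/12.

7/12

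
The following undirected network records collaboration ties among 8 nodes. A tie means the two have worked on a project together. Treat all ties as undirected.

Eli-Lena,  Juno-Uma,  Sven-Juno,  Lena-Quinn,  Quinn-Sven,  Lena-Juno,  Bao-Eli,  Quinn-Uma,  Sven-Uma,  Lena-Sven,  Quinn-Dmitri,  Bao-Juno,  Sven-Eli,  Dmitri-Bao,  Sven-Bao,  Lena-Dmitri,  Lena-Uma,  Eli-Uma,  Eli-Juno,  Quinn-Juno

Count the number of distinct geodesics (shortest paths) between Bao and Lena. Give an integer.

4

The shortest distance is 2. The length-2 paths are: Bao–Eli–Lena; Bao–Dmitri–Lena; Bao–Sven–Lena; Bao–Juno–Lena.
That gives 4 distinct shortest paths.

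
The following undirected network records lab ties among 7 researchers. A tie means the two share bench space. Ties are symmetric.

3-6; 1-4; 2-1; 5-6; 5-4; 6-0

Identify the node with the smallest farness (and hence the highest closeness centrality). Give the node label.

5

Farness (sum of distances to all others) for each node — 0:17, 1:15, 2:20, 3:17, 4:12, 5:11, 6:12.
The smallest farness is 11, for 5, so 5 has the highest closeness.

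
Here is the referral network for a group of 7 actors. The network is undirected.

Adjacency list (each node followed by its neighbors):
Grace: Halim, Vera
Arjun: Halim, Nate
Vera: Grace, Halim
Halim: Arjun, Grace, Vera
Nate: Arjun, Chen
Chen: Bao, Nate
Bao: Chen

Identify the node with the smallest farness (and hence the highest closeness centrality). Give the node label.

Farness (sum of distances to all others) for each node — Arjun:11, Bao:20, Chen:15, Grace:16, Halim:12, Nate:12, Vera:16.
The smallest farness is 11, for Arjun, so Arjun has the highest closeness.

Arjun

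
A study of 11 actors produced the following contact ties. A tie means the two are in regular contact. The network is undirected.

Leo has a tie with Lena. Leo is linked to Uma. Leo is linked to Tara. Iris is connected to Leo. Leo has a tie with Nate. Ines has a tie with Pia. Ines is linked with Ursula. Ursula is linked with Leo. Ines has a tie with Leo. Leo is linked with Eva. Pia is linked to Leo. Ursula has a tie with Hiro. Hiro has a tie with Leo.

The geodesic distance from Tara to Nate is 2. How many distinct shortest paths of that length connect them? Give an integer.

The shortest distance is 2, and the only length-2 path is Tara–Leo–Nate. So there is exactly 1 shortest path.

1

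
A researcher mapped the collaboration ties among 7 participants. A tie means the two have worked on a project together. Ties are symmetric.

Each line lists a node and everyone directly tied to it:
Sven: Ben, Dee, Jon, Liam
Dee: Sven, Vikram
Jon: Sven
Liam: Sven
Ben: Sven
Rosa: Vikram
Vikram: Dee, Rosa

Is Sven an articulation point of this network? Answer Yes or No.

Removing Sven leaves {Dee, Rosa, and Vikram} with no path to {Ben}, so the network splits into 4 components. Sven is a cut vertex.

Yes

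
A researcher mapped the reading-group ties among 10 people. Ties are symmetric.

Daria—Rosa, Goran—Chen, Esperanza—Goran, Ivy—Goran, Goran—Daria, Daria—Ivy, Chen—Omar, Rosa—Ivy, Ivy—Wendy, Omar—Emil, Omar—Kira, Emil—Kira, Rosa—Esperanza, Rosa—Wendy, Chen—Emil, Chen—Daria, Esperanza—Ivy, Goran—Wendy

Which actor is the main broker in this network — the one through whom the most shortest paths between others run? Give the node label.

Chen

Unnormalized betweenness of each node: Chen:18, Daria:25/4, Emil:7/2, Esperanza:1/4, Goran:11, Ivy:5/4, Kira:0, Omar:7/2, Rosa:1, Wendy:1/4.
Chen has the largest value, 18, making it the main broker — the node through which the most shortest paths run.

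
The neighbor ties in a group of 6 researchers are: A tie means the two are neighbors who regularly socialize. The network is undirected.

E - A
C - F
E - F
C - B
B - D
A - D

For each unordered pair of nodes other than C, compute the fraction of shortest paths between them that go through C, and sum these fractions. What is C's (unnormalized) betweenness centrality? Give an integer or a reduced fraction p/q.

Pairs whose geodesics pass through C — E–B: 1/2; F–B: 1; F–D: 1/2.
All other pairs contribute 0.
Summing the contributions gives betweenness(C) = 2.

2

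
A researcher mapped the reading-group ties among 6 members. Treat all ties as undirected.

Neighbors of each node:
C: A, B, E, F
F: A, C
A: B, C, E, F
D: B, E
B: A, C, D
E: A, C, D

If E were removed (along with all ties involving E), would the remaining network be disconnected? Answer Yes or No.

No

Even without E, every remaining node can still reach every other (the residual graph is connected), so E is not a cut vertex.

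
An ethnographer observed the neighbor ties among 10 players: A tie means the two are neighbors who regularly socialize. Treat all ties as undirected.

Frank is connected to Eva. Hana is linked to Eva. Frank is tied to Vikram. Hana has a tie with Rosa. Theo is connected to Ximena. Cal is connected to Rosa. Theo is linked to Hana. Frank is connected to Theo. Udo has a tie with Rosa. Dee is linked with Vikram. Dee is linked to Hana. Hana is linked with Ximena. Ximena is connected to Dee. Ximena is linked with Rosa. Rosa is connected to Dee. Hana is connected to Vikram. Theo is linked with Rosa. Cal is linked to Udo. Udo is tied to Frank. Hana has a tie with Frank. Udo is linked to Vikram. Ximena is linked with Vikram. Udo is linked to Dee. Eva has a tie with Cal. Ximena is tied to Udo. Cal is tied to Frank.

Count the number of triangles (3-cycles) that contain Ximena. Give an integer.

Ximena's neighbors: Dee, Hana, Rosa, Theo, Udo, and Vikram.
Neighbor pairs that are themselves tied: Ximena–Dee–Hana; Ximena–Dee–Rosa; Ximena–Dee–Udo; Ximena–Dee–Vikram; Ximena–Hana–Rosa; Ximena–Hana–Theo; Ximena–Hana–Vikram; Ximena–Rosa–Theo; Ximena–Rosa–Udo; Ximena–Udo–Vikram. Each forms one triangle with Ximena, for 10 in total.

10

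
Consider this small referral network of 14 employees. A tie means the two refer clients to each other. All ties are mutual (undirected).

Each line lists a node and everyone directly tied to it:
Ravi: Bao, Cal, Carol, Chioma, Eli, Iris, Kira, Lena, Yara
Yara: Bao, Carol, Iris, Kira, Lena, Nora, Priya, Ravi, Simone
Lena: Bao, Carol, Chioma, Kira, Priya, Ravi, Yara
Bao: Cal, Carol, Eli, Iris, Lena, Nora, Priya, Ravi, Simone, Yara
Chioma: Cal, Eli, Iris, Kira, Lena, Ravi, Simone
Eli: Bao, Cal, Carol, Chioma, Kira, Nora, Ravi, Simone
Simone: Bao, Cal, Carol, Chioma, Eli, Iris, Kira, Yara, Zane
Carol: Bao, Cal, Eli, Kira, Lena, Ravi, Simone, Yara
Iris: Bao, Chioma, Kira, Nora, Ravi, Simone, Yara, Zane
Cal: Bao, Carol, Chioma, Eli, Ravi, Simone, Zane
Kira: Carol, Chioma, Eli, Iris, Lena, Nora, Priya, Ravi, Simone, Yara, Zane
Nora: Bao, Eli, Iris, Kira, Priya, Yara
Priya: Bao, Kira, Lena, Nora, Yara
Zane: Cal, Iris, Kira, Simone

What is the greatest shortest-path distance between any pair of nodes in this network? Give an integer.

Eccentricity of each node (its greatest distance to any other): Bao:2, Cal:2, Carol:2, Chioma:2, Eli:2, Iris:2, Kira:2, Lena:2, Nora:2, Priya:2, Ravi:2, Simone:2, Yara:2, Zane:2.
The maximum eccentricity is 2, realized for instance by the pair Bao–Chioma via Bao – Cal – Chioma. So the diameter is 2.

2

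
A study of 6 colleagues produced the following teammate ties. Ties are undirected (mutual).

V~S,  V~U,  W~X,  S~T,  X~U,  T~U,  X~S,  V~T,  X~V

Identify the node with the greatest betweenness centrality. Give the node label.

X

Unnormalized betweenness of each node: S:2/3, T:1/3, U:2/3, V:1, W:0, X:13/3.
X has the largest value, 13/3, making it the main broker — the node through which the most shortest paths run.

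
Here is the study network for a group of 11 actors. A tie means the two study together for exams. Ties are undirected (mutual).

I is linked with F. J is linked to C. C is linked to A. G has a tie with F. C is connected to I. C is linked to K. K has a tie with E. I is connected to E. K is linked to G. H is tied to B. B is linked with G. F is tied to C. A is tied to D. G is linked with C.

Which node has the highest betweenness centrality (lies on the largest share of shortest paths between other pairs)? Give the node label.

C

Unnormalized betweenness of each node: A:9, B:9, C:51/2, D:0, E:1/2, F:3/2, G:33/2, H:0, I:3, J:0, K:5.
C has the largest value, 51/2, making it the main broker — the node through which the most shortest paths run.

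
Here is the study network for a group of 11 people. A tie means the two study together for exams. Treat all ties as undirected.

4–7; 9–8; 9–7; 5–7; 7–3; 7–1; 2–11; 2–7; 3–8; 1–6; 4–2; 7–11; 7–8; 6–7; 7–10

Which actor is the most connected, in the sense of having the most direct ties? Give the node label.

7

Degrees — 1:2, 2:3, 3:2, 4:2, 5:1, 6:2, 7:10, 8:3, 9:2, 10:1, 11:2.
The maximum is 10, attained only by 7.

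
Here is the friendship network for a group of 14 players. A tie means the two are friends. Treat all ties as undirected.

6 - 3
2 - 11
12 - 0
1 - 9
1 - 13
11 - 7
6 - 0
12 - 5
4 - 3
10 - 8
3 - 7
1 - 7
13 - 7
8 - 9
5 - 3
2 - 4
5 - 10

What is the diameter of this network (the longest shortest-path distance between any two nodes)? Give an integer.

Eccentricity of each node (its greatest distance to any other): 0:5, 1:4, 2:5, 3:3, 4:4, 5:3, 6:4, 7:3, 8:5, 9:5, 10:4, 11:4, 12:4, 13:4.
The maximum eccentricity is 5, realized for instance by the pair 2–8 via 2 – 4 – 3 – 5 – 10 – 8. So the diameter is 5.

5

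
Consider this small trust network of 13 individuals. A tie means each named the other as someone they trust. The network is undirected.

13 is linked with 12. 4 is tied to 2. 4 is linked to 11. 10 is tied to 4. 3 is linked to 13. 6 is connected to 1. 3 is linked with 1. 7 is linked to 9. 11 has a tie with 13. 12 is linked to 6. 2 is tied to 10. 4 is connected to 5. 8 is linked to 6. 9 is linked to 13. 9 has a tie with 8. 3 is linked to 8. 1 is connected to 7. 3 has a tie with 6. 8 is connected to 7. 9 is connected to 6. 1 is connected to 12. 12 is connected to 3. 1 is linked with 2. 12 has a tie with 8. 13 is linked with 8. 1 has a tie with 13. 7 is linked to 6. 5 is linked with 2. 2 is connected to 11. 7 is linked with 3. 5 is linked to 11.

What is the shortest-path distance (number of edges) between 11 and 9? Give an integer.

One shortest route is 11 – 13 – 9, which uses 2 edges, and 11 and 9 are not directly tied, so nothing shorter exists. So d(11,9) = 2.

2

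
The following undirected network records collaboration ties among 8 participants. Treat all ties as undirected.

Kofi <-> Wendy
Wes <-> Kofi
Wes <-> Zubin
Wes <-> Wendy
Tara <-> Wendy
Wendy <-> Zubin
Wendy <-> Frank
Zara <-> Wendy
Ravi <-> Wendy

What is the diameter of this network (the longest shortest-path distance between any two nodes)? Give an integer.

Eccentricity of each node (its greatest distance to any other): Frank:2, Kofi:2, Ravi:2, Tara:2, Wendy:1, Wes:2, Zara:2, Zubin:2.
The maximum eccentricity is 2, realized for instance by the pair Zara–Kofi via Zara – Wendy – Kofi. So the diameter is 2.

2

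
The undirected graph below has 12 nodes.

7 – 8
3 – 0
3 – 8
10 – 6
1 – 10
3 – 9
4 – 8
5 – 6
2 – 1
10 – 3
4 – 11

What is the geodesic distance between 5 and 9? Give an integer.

4

One shortest route is 5 – 6 – 10 – 3 – 9, which uses 4 edges, and at distance 3 from 5 we only reach {1, 3}, which does not include 9. So d(5,9) = 4.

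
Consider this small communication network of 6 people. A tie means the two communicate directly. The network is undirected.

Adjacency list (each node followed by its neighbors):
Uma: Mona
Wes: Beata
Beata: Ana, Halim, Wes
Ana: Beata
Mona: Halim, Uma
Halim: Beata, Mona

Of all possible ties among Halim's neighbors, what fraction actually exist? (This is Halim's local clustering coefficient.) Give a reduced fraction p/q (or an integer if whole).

0

Halim's neighbors: Beata and Mona (k = 2).
Possible neighbor pairs: C(2,2) = 1. Edges among them: none → e = 0.
Clustering(Halim) = 0/1.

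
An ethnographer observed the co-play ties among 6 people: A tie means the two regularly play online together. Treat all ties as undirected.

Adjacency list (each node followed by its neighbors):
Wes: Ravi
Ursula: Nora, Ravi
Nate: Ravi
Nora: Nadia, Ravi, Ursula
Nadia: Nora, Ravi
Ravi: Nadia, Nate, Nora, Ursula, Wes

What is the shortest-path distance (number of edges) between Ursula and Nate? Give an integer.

2

One shortest route is Ursula – Ravi – Nate, which uses 2 edges, and Ursula and Nate are not directly tied, so nothing shorter exists. So d(Ursula,Nate) = 2.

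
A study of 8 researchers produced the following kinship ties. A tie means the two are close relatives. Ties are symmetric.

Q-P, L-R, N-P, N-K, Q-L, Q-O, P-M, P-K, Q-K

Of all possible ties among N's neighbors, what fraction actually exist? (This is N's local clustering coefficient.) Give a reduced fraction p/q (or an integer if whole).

1

N's neighbors: K and P (k = 2).
Possible neighbor pairs: C(2,2) = 1. Edges among them: K–P → e = 1.
Clustering(N) = 1/1.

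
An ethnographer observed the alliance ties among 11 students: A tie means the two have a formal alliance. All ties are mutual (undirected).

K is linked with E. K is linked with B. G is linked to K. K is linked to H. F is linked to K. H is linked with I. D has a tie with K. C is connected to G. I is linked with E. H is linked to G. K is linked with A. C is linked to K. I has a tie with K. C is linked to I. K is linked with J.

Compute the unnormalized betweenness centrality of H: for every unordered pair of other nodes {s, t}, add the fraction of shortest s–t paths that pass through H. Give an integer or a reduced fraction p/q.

Pairs whose geodesics pass through H — G–I: 1/3.
All other pairs contribute 0.
Summing the contributions gives betweenness(H) = 1/3.

1/3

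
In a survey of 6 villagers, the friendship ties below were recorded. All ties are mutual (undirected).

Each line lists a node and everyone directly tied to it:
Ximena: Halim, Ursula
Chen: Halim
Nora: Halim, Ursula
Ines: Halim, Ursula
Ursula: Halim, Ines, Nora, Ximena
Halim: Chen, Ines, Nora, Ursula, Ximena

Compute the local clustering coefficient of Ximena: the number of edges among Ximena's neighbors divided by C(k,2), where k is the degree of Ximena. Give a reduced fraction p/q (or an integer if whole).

Ximena's neighbors: Halim and Ursula (k = 2).
Possible neighbor pairs: C(2,2) = 1. Edges among them: Halim–Ursula → e = 1.
Clustering(Ximena) = 1/1.

1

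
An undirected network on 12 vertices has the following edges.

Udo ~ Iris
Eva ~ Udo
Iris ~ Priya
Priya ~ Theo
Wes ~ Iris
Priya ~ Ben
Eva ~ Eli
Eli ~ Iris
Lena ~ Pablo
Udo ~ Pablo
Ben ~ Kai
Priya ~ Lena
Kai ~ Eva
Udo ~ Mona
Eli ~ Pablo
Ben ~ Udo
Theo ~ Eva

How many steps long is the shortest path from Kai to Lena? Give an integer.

One shortest route is Kai – Ben – Priya – Lena, which uses 3 edges, and at distance 2 from Kai we only reach {Eli, Priya, Theo, Udo}, which does not include Lena. So d(Kai,Lena) = 3.

3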